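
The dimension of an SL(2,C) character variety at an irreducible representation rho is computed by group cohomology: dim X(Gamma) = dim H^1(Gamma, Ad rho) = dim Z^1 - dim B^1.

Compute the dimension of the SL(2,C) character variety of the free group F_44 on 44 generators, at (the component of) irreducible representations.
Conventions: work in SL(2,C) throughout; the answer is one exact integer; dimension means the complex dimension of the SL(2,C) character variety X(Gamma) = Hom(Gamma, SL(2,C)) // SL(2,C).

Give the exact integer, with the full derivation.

Gamma = F_44 has 44 generators and no relators.
Z^1(Gamma, Ad rho) = (sl_2)^44: a cocycle is a free choice of one sl_2 vector per generator, so dim Z^1 = 3*44 = 132.
Irreducibility makes the coboundary map sl_2 -> Z^1 injective (trivial centralizer), so dim B^1 = 3.
Therefore dim X = 132 - 3 = 129.

129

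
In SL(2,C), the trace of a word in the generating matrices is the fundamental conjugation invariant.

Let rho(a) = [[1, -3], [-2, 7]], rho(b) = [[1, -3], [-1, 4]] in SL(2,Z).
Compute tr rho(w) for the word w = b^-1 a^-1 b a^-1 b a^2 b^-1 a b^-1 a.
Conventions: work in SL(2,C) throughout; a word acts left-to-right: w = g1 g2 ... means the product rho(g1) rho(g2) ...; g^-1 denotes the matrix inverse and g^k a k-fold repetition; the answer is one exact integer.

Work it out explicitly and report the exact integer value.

443

rho(b^-1) = [[4, 3], [1, 1]]
... * rho(a^-1) = [[7, 3], [2, 1]]  ->  [[34, 15], [9, 4]]
... * rho(b) = [[1, -3], [-1, 4]]  ->  [[19, -42], [5, -11]]
... * rho(a^-1) = [[7, 3], [2, 1]]  ->  [[49, 15], [13, 4]]
... * rho(b) = [[1, -3], [-1, 4]]  ->  [[34, -87], [9, -23]]
... * rho(a) = [[1, -3], [-2, 7]]  ->  [[208, -711], [55, -188]]
... * rho(a) = [[1, -3], [-2, 7]]  ->  [[1630, -5601], [431, -1481]]
... * rho(b^-1) = [[4, 3], [1, 1]]  ->  [[919, -711], [243, -188]]
... * rho(a) = [[1, -3], [-2, 7]]  ->  [[2341, -7734], [619, -2045]]
... * rho(b^-1) = [[4, 3], [1, 1]]  ->  [[1630, -711], [431, -188]]
... * rho(a) = [[1, -3], [-2, 7]]  ->  [[3052, -9867], [807, -2609]]
tr = 3052 + -2609 = 443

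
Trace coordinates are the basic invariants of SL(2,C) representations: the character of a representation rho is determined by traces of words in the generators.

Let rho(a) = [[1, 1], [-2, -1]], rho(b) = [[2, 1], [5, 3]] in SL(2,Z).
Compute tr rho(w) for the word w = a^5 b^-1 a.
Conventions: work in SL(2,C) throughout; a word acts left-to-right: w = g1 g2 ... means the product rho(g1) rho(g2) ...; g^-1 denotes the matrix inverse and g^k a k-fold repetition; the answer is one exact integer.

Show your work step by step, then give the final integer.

rho(a) = [[1, 1], [-2, -1]]
... * rho(a) = [[1, 1], [-2, -1]]  ->  [[-1, 0], [0, -1]]
... * rho(a) = [[1, 1], [-2, -1]]  ->  [[-1, -1], [2, 1]]
... * rho(a) = [[1, 1], [-2, -1]]  ->  [[1, 0], [0, 1]]
... * rho(a) = [[1, 1], [-2, -1]]  ->  [[1, 1], [-2, -1]]
... * rho(b^-1) = [[3, -1], [-5, 2]]  ->  [[-2, 1], [-1, 0]]
... * rho(a) = [[1, 1], [-2, -1]]  ->  [[-4, -3], [-1, -1]]
tr = -4 + -1 = -5

-5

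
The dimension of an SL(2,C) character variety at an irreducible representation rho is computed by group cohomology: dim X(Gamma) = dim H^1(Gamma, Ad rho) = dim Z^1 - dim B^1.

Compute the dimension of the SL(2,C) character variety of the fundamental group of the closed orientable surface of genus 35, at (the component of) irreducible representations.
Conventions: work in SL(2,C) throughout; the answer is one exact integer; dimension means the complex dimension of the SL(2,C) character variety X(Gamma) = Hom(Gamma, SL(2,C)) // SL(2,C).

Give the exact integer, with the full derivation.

204

Gamma = pi_1(Sigma_35) = < a_1, b_1, ..., a_35, b_35 | prod [a_i, b_i] > has 2g = 70 generators and 1 relator.
Before the relator condition, cocycle space has dim 3*70 = 210.
At an irreducible rho, H^2 = coker(d_2) vanishes (Poincare duality: H^2 is dual to H^0 = invariants = 0), so d_2 is surjective onto sl_2 and dim Z^1 = 210 - 3 = 207.
Coboundaries contribute dim B^1 = 3 (injective at irreducible rho).
dim X = dim H^1 = 207 - 3 = 204.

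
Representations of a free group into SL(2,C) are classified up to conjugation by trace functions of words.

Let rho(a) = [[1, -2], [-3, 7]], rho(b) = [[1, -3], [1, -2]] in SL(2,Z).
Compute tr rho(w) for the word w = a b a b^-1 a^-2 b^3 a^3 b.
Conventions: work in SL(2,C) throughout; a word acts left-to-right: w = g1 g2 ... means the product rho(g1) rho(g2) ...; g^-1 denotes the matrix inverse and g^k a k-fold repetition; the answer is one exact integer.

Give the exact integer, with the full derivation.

rho(a) = [[1, -2], [-3, 7]]
... * rho(b) = [[1, -3], [1, -2]]  ->  [[-1, 1], [4, -5]]
... * rho(a) = [[1, -2], [-3, 7]]  ->  [[-4, 9], [19, -43]]
... * rho(b^-1) = [[-2, 3], [-1, 1]]  ->  [[-1, -3], [5, 14]]
... * rho(a^-1) = [[7, 2], [3, 1]]  ->  [[-16, -5], [77, 24]]
... * rho(a^-1) = [[7, 2], [3, 1]]  ->  [[-127, -37], [611, 178]]
... * rho(b) = [[1, -3], [1, -2]]  ->  [[-164, 455], [789, -2189]]
... * rho(b) = [[1, -3], [1, -2]]  ->  [[291, -418], [-1400, 2011]]
... * rho(b) = [[1, -3], [1, -2]]  ->  [[-127, -37], [611, 178]]
... * rho(a) = [[1, -2], [-3, 7]]  ->  [[-16, -5], [77, 24]]
... * rho(a) = [[1, -2], [-3, 7]]  ->  [[-1, -3], [5, 14]]
... * rho(a) = [[1, -2], [-3, 7]]  ->  [[8, -19], [-37, 88]]
... * rho(b) = [[1, -3], [1, -2]]  ->  [[-11, 14], [51, -65]]
tr = -11 + -65 = -76

-76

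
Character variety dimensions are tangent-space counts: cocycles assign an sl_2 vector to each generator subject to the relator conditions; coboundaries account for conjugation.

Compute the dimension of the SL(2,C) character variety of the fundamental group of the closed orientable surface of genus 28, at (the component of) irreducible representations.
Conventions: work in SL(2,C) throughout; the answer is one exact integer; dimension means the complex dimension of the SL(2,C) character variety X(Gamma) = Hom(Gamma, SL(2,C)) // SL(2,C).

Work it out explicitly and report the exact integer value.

162

Gamma = pi_1(Sigma_28) = < a_1, b_1, ..., a_28, b_28 | prod [a_i, b_i] > has 2g = 56 generators and 1 relator.
Unconstrained cocycle data is one sl_2 vector per generator (168 dimensions), cut by the relator condition d_2(z) = 0.
At an irreducible rho, H^2 = coker(d_2) vanishes (Poincare duality: H^2 is dual to H^0 = invariants = 0), so d_2 is surjective onto sl_2 and dim Z^1 = 168 - 3 = 165.
As always at irreducible rho, dim B^1 = 3.
dim X = dim H^1 = 165 - 3 = 162.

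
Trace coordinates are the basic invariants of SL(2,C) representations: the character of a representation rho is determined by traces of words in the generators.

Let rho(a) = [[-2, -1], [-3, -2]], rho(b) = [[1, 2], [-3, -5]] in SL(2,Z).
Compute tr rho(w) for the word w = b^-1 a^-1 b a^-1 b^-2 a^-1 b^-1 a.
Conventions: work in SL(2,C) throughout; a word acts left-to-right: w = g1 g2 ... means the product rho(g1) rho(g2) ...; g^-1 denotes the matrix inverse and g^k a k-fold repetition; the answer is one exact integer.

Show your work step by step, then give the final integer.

-4936

rho(b^-1) = [[-5, -2], [3, 1]]
... * rho(a^-1) = [[-2, 1], [3, -2]]  ->  [[4, -1], [-3, 1]]
... * rho(b) = [[1, 2], [-3, -5]]  ->  [[7, 13], [-6, -11]]
... * rho(a^-1) = [[-2, 1], [3, -2]]  ->  [[25, -19], [-21, 16]]
... * rho(b^-1) = [[-5, -2], [3, 1]]  ->  [[-182, -69], [153, 58]]
... * rho(b^-1) = [[-5, -2], [3, 1]]  ->  [[703, 295], [-591, -248]]
... * rho(a^-1) = [[-2, 1], [3, -2]]  ->  [[-521, 113], [438, -95]]
... * rho(b^-1) = [[-5, -2], [3, 1]]  ->  [[2944, 1155], [-2475, -971]]
... * rho(a) = [[-2, -1], [-3, -2]]  ->  [[-9353, -5254], [7863, 4417]]
tr = -9353 + 4417 = -4936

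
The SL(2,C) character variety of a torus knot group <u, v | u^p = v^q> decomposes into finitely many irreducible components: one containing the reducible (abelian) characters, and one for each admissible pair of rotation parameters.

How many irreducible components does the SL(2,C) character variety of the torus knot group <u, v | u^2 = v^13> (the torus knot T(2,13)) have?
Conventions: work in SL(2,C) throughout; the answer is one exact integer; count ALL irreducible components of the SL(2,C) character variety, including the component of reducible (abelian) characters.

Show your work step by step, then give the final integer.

In the torus knot group T(2,13), u^2 = v^13 is central, so an irreducible representation sends it to +I or -I (Schur).
So on each irreducible component the traces are pinned: tr(u) = 2*cos(pi*alpha/2) with 1 <= alpha <= 1, tr(v) = 2*cos(pi*beta/13) with 1 <= beta <= 12.
Consistency of u^2 = (-1)^alpha I with v^13 = (-1)^beta I forces alpha = beta (mod 2).
Enumerate parity-matched pairs: 1*6 odd-odd plus 0*6 even-even gives 6.
components with irreducible characters: 6; plus the single component of reducible (abelian) characters: total 7.

7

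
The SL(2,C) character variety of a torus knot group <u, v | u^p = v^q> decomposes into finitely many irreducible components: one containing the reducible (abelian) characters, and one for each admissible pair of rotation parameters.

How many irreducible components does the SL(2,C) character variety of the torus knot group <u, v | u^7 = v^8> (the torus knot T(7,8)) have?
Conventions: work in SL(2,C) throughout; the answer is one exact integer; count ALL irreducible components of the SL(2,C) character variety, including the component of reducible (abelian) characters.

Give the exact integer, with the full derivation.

22

Gamma = < u, v | u^7 = v^8 > (torus knot T(7,8)); the central element u^7 = v^8 acts as +I or -I in any irreducible SL(2,C) representation.
So on each irreducible component the traces are pinned: tr(u) = 2*cos(pi*alpha/7) with 1 <= alpha <= 6, tr(v) = 2*cos(pi*beta/8) with 1 <= beta <= 7.
u^7 = (-1)^alpha I and v^8 = (-1)^beta I must agree, so alpha and beta have equal parity.
Counting: 3 odd alphas x 4 odd betas + 3 even alphas x 3 even betas = 12 + 9 = 21.
components with irreducible characters: 21; plus the single component of reducible (abelian) characters: total 22.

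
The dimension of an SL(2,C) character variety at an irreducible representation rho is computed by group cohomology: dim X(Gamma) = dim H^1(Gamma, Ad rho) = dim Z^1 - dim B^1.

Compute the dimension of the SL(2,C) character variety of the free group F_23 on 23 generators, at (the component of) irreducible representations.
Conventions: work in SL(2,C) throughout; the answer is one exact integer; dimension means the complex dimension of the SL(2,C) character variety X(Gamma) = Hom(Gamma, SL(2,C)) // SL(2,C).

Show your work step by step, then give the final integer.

66

Here Gamma is free of rank 23 — no relator constrains a cocycle.
A cocycle picks one sl_2 vector per generator freely, giving dim Z^1 = 3*23 = 69.
At an irreducible rho the centralizer of the image in sl_2 is 0, so the coboundary map sl_2 -> Z^1 is injective: dim B^1 = 3.
dim H^1 = 69 - 3 = 66, which is dim X.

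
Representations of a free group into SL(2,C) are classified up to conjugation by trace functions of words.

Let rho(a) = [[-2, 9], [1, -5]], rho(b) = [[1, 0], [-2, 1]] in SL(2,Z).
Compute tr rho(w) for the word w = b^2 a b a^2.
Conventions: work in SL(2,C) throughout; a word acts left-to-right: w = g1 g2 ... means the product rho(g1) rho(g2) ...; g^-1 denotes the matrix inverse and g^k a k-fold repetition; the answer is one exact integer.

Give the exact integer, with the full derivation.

rho(b) = [[1, 0], [-2, 1]]
... * rho(b) = [[1, 0], [-2, 1]]  ->  [[1, 0], [-4, 1]]
... * rho(a) = [[-2, 9], [1, -5]]  ->  [[-2, 9], [9, -41]]
... * rho(b) = [[1, 0], [-2, 1]]  ->  [[-20, 9], [91, -41]]
... * rho(a) = [[-2, 9], [1, -5]]  ->  [[49, -225], [-223, 1024]]
... * rho(a) = [[-2, 9], [1, -5]]  ->  [[-323, 1566], [1470, -7127]]
tr = -323 + -7127 = -7450

-7450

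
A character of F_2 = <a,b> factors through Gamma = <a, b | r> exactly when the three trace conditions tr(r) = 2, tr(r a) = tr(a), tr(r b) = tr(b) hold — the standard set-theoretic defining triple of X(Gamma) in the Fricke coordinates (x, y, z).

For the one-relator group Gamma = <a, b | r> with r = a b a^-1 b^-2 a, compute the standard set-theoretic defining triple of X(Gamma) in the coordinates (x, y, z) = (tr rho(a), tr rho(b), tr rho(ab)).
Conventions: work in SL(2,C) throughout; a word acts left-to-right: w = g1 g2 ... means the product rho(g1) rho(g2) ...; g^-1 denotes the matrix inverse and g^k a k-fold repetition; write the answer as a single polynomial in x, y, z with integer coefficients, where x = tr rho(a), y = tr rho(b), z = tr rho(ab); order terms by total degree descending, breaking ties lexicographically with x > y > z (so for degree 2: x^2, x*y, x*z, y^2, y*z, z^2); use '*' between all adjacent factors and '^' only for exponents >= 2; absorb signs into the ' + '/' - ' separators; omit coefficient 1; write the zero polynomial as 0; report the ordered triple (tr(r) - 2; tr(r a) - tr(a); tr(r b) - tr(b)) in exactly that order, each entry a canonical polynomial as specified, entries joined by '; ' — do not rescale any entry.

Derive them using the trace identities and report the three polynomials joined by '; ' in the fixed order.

tr(a^2) = tr(a) * tr(a) - tr(1)   [square of a] = x^2 - 2
reduce: tr(b a^2) = tr(a) * tr(b a) - tr(b)   [square of a] = x*z - y
tr(a^2 b a) = tr(a) * tr(b a^2) - tr(b a)   [square of a] = x^2*z - x*y - z
tr(b a b a) = tr(b a) * tr(b a) - tr(1)   [split at a repeated b] = z^2 - 2
so tr(b a b) = tr(b) * tr(a b) - tr(a)   [square of b] = y*z - x
so tr(a^2 b a b) = tr(a) * tr(b a b a) - tr(b a b)   [square of a] = x*z^2 - y*z - x
tr(b^-1 a^2 b a) = tr(a^2 b a) * tr(b) - tr(a^2 b a b)   [inverse elimination on b] = x^2*y*z - x*y^2 - x*z^2 + x
tr(b^-1 a^2 b a^-1) = tr(b^-1 a^2 b) * tr(a) - tr(b^-1 a^2 b a)   [inverse elimination on a] = -x^2*y*z + x^3 + x*y^2 + x*z^2 - 3*x
tr(a b a^-1 b^-2 a) = tr(b^-1 a^2 b a^-1) * tr(b) - tr(b^-1 a^2 b a^-1 b)   [inverse elimination on b] = -x^2*y^2*z + x^3*y + x*y^3 + x*y*z^2 - 3*x*y - z
tr(a^3) = tr(a) * tr(a^2) - tr(a)  (reduce the a square) = x^3 - 3*x
reduce: tr(b^-1 a^3) = tr(a^3) * tr(b) - tr(a^3 b)  (eliminate b^-1) = x^3*y - x^2*z - 2*x*y + z
tr(a^3 b a) = tr(a) * tr(a b a^2) - tr(a b a)  (reduce the a square) = x^3*z - x^2*y - 2*x*z + y
tr(a^3 b a b) = tr(a) * tr(a b a b a) - tr(a b a b)  (reduce the a square) = x^2*z^2 - x*y*z - x^2 - z^2 + 2
tr(a^3 b a b^-1) = tr(a^3 b a) * tr(b) - tr(a^3 b a b)  (eliminate b^-1) = x^3*y*z - x^2*y^2 - x^2*z^2 - x*y*z + x^2 + y^2 + z^2 - 2
so tr(b^-2 a^3 b a) = tr(a^3 b a b^-1) * tr(b) - tr(a^3 b a)  (eliminate b^-1) = x^3*y^2*z - x^2*y^3 - x^2*y*z^2 - x^3*z - x*y^2*z + 2*x^2*y + y^3 + y*z^2 + 2*x*z - 3*y
tr(a b a^-1 b^-2 a^2) = tr(b^-2 a^3 b) * tr(a) - tr(b^-2 a^3 b a)  (eliminate a^-1) = -x^3*y^2*z + x^4*y + x^2*y^3 + x^2*y*z^2 + x*y^2*z - 4*x^2*y - y^3 - y*z^2 - x*z + 3*y
reduce: tr(a b a b a b) = tr(b a b a) * tr(b a) - tr(a b)  (split on b) = z^3 - 3*z
tr(b^-1 a b a b a) = tr(a b a b a) * tr(b) - tr(a b a b a b)  (eliminate b^-1) = x*y*z^2 - y^2*z - z^3 - x*y + 3*z
reduce: tr(b^-1 a b a b a^-1) = tr(b^-1 a b a b) * tr(a) - tr(b^-1 a b a b a)  (eliminate a^-1) = -x*y*z^2 + x^2*z + y^2*z + z^3 - 3*z
tr(a b a^-1 b^-2 a b) = tr(b^-1 a b a b a^-1) * tr(b) - tr(b^-1 a b a b a^-1 b)  (eliminate b^-1) = -x*y^2*z^2 + x^2*y*z + y^3*z + y*z^3 - 4*y*z + x
assemble the triple (tr(r) - 2; tr(r a) - x; tr(r b) - y)

-x^2*y^2*z + x^3*y + x*y^3 + x*y*z^2 - 3*x*y - z - 2; -x^3*y^2*z + x^4*y + x^2*y^3 + x^2*y*z^2 + x*y^2*z - 4*x^2*y - y^3 - y*z^2 - x*z - x + 3*y; -x*y^2*z^2 + x^2*y*z + y^3*z + y*z^3 - 4*y*z + x - y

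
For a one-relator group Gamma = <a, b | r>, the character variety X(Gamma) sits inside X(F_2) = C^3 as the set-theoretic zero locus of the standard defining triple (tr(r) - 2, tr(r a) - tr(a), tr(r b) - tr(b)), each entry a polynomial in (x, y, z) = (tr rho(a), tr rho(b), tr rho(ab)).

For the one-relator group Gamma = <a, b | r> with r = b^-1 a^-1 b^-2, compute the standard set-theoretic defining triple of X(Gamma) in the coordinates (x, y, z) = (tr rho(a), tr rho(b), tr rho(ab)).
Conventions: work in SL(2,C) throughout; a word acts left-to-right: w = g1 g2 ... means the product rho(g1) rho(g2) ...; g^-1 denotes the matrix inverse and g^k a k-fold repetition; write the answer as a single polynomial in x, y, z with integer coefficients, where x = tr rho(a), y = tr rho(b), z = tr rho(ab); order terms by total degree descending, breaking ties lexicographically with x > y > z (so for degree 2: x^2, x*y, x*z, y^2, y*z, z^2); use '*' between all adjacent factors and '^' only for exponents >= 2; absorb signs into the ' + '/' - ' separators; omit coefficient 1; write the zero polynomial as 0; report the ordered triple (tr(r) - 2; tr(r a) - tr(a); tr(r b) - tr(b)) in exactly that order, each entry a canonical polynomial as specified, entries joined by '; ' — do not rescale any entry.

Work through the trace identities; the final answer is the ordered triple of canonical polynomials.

so tr(b^-1) = tr(b) = y
so tr(b^-2) = tr(b^-1) tr(b) - tr(1) = y^2 - 2
tr(b^-3) = tr(b^-2) tr(b) - tr(b^-1) = y^3 - 3*y
reduce: tr(a b^-1) = tr(a) tr(b) - tr(a b) = x*y - z
so tr(a b^-2) = tr(a b^-1) tr(b) - tr(a) = x*y^2 - y*z - x
so tr(b^-3 a) = tr(a b^-2) tr(b) - tr(a b^-1) = x*y^3 - y^2*z - 2*x*y + z
reduce: tr(b^-1 a^-1 b^-2) = tr(b^-3) tr(a) - tr(b^-3 a) = y^2*z - x*y - z
tr(a b a) = tr(a) tr(b a) - tr(b) = x*z - y
tr(a b a b) = tr(a b) tr(a b) - tr(1) = z^2 - 2
reduce: tr(b a b^-1 a) = tr(a b a) tr(b) - tr(a b a b) = x*y*z - y^2 - z^2 + 2
tr(a b^-1 a^-1 b) = tr(b a b^-1) tr(a) - tr(b a b^-1 a) = -x*y*z + x^2 + y^2 + z^2 - 2
reduce: tr(a b^-1 a^-1 b^-1) = tr(a b^-1 a^-1) tr(b) - tr(a b^-1 a^-1 b) = x*y*z - x^2 - z^2 + 2
so tr(b^-1 a^-1 b^-2 a) = tr(a b^-1 a^-1 b^-1) tr(b) - tr(a b^-1 a^-1) = x*y^2*z - x^2*y - y*z^2 + y
so tr(b^-1 a^-1 b^-1) = tr(b^-2) tr(a) - tr(b^-2 a)  (eliminate a^-1) = y*z - x
assemble the triple (tr(r) - 2; tr(r a) - x; tr(r b) - y)

y^2*z - x*y - z - 2; x*y^2*z - x^2*y - y*z^2 - x + y; y*z - x - y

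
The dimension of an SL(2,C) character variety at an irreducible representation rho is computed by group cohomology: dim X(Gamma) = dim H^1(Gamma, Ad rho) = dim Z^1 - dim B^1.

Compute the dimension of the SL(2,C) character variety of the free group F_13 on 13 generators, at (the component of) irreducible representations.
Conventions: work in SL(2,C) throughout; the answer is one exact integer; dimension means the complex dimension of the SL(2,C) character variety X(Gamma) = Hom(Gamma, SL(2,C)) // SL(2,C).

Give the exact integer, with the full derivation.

Gamma = F_13 has 13 generators and no relators.
A cocycle picks one sl_2 vector per generator freely, giving dim Z^1 = 3*13 = 39.
Irreducibility makes the coboundary map sl_2 -> Z^1 injective (trivial centralizer), so dim B^1 = 3.
Therefore dim X = 39 - 3 = 36.

36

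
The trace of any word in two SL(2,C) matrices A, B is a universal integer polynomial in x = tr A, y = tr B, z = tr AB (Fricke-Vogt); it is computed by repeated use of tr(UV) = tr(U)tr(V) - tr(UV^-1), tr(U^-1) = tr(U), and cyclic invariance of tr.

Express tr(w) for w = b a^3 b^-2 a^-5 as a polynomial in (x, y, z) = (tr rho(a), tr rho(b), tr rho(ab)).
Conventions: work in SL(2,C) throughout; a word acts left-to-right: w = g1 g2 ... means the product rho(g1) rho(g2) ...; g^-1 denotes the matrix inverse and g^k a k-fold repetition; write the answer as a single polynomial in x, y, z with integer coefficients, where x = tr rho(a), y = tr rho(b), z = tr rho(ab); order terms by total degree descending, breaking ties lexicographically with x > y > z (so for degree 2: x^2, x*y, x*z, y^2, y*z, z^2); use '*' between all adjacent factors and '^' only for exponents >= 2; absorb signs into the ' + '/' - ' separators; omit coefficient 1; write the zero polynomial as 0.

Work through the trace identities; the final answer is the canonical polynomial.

trace(a^-1 b) = trace(b) trace(a) - trace(b a)   [inverse elimination on a] = x*y - z
apply: trace(a b a) = trace(a) trace(b a) - trace(b)   [square of a] = x*z - y
apply: trace(a^3 b) = trace(a) trace(a b a) - trace(a b)   [square of a] = x^2*z - x*y - z
use: trace(a^2) = trace(a) trace(a) - trace(1)   [square of a] = x^2 - 2
apply: trace(a^3) = trace(a) trace(a^2) - trace(a)   [square of a] = x^3 - 3*x
trace(b a^3 b) = trace(b) trace(a^3 b) - trace(a^3)   [square of b] = x^2*y*z - x^3 - x*y^2 - y*z + 3*x
trace(b a b a) = trace(a b) trace(a b) - trace(1)   [split at a repeated a] = z^2 - 2
trace(b a b) = trace(b) trace(a b) - trace(a)   [square of b] = y*z - x
trace(b a b a^2) = trace(a) trace(b a b a) - trace(b a b)   [square of a] = x*z^2 - y*z - x
apply: trace(b a^3 b a) = trace(a) trace(b a b a^2) - trace(b a b a)   [square of a] = x^2*z^2 - x*y*z - x^2 - z^2 + 2
use: trace(a^-1 b a^3 b) = trace(b a^3 b) trace(a) - trace(b a^3 b a)   [inverse elimination on a] = x^3*y*z - x^4 - x^2*y^2 - x^2*z^2 + 4*x^2 + z^2 - 2
use: trace(a^-1 b a^3 b a^-1) = trace(a^-1 b a^3 b) trace(a) - trace(a^-1 b a^3 b a)   [inverse elimination on a] = x^4*y*z - x^5 - x^3*y^2 - x^3*z^2 - x^2*y*z + 5*x^3 + x*y^2 + x*z^2 + y*z - 5*x
trace(b a^3 b a^-3) = trace(a^-1 b a^3 b a^-1) trace(a) - trace(a^-1 b a^3 b)   [inverse elimination on a] = x^5*y*z - x^6 - x^4*y^2 - x^4*z^2 - 2*x^3*y*z + 6*x^4 + 2*x^2*y^2 + 2*x^2*z^2 + x*y*z - 9*x^2 - z^2 + 2
apply: trace(a^-4 b a^3 b) = trace(b a^3 b a^-3) trace(a) - trace(b a^3 b a^-2)   [inverse elimination on a] = x^6*y*z - x^7 - x^5*y^2 - x^5*z^2 - 3*x^4*y*z + 7*x^5 + 3*x^3*y^2 + 3*x^3*z^2 + 2*x^2*y*z - 14*x^3 - x*y^2 - 2*x*z^2 - y*z + 7*x
apply: trace(a^-4 b a^3 b^-1) = trace(a^-4 b a^3) trace(b) - trace(a^-4 b a^3 b)   [inverse elimination on b] = -x^6*y*z + x^7 + x^5*y^2 + x^5*z^2 + 3*x^4*y*z - 7*x^5 - 3*x^3*y^2 - 3*x^3*z^2 - 2*x^2*y*z + 14*x^3 + 2*x*y^2 + 2*x*z^2 - 7*x
apply: trace(a^-2 b a^3 b^-1) = trace(a^-2 b a^3) trace(b) - trace(a^-2 b a^3 b)   [inverse elimination on b] = -x^4*y*z + x^5 + x^3*y^2 + x^3*z^2 + x^2*y*z - 5*x^3 - x*y^2 - x*z^2 + 5*x
apply: trace(a b a^3) = trace(a) trace(b a^3) - trace(b a^2)   [square of a] = x^3*z - x^2*y - 2*x*z + y
apply: trace(b a^3 b^-1 a) = trace(a b a^3) trace(b) - trace(a b a^3 b)   [inverse elimination on b] = x^3*y*z - x^2*y^2 - x^2*z^2 - x*y*z + x^2 + y^2 + z^2 - 2
use: trace(a^-1 b a^3 b^-1) = trace(b a^3 b^-1) trace(a) - trace(b a^3 b^-1 a)   [inverse elimination on a] = -x^3*y*z + x^4 + x^2*y^2 + x^2*z^2 + x*y*z - 4*x^2 - y^2 - z^2 + 2
use: trace(a^-3 b a^3 b^-1) = trace(a^-2 b a^3 b^-1) trace(a) - trace(a^-2 b a^3 b^-1 a)   [inverse elimination on a] = -x^5*y*z + x^6 + x^4*y^2 + x^4*z^2 + 2*x^3*y*z - 6*x^4 - 2*x^2*y^2 - 2*x^2*z^2 - x*y*z + 9*x^2 + y^2 + z^2 - 2
apply: trace(a^-5 b a^3 b^-1) = trace(a^-4 b a^3 b^-1) trace(a) - trace(a^-4 b a^3 b^-1 a)   [inverse elimination on a] = -x^7*y*z + x^8 + x^6*y^2 + x^6*z^2 + 4*x^5*y*z - 8*x^6 - 4*x^4*y^2 - 4*x^4*z^2 - 4*x^3*y*z + 20*x^4 + 4*x^2*y^2 + 4*x^2*z^2 + x*y*z - 16*x^2 - y^2 - z^2 + 2
use: trace(a^-2 b) = trace(b a^-1) trace(a) - trace(b)   [inverse elimination on a] = x^2*y - x*z - y
apply: trace(b a^3 b^-2 a^-5) = trace(a^-5 b a^3 b^-1) trace(b) - trace(a^-5 b a^3)   [inverse elimination on b] = -x^7*y^2*z + x^8*y + x^6*y^3 + x^6*y*z^2 + 4*x^5*y^2*z - 8*x^6*y - 4*x^4*y^3 - 4*x^4*y*z^2 - 4*x^3*y^2*z + 20*x^4*y + 4*x^2*y^3 + 4*x^2*y*z^2 + x*y^2*z - 17*x^2*y - y^3 - y*z^2 + x*z + 3*y

-x^7*y^2*z + x^8*y + x^6*y^3 + x^6*y*z^2 + 4*x^5*y^2*z - 8*x^6*y - 4*x^4*y^3 - 4*x^4*y*z^2 - 4*x^3*y^2*z + 20*x^4*y + 4*x^2*y^3 + 4*x^2*y*z^2 + x*y^2*z - 17*x^2*y - y^3 - y*z^2 + x*z + 3*y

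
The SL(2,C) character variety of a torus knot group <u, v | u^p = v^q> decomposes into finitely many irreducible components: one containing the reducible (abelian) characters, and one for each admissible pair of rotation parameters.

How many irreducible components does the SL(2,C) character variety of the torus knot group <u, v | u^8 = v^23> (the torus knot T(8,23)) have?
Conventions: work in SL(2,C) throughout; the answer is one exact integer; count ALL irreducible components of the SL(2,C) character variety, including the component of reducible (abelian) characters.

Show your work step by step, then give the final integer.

In the torus knot group T(8,23), u^8 = v^23 is central, so an irreducible representation sends it to +I or -I (Schur).
So on each irreducible component the traces are pinned: tr(u) = 2*cos(pi*alpha/8) with 1 <= alpha <= 7, tr(v) = 2*cos(pi*beta/23) with 1 <= beta <= 22.
u^8 = (-1)^alpha I and v^23 = (-1)^beta I must agree, so alpha and beta have equal parity.
Counting: 4 odd alphas x 11 odd betas + 3 even alphas x 11 even betas = 44 + 33 = 77.
That is 77 components of irreducible characters, and with the reducible (abelian) component the total is 78.

78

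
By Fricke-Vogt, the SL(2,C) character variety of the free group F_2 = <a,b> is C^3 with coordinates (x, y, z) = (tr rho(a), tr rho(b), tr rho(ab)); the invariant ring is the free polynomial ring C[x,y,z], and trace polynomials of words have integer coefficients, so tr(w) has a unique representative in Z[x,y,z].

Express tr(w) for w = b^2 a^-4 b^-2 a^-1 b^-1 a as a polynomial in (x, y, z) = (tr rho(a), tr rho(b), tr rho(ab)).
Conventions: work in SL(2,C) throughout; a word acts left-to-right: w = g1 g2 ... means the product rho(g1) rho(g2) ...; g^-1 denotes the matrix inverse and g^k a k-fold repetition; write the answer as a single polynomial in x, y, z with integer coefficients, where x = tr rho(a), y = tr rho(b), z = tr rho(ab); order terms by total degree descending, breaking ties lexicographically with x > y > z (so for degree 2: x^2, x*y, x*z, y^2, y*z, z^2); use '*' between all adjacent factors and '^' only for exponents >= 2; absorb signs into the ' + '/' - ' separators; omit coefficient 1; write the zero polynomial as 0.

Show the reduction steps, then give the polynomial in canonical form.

trace(a^-1) = trace(a) = x
trace(a^-2) = trace(a^-1) * trace(a) - trace(1) = x^2 - 2
trace(a^-3) = trace(a^-2) * trace(a) - trace(a^-1) = x^3 - 3*x
trace(a^-4) = trace(a^-3) * trace(a) - trace(a^-2) = x^4 - 4*x^2 + 2
trace(b^2) = trace(b) * trace(b) - trace(1) = y^2 - 2
trace(b^2 a) = trace(b) * trace(a b) - trace(a) = y*z - x
trace(b^2 a^-1) = trace(b^2) * trace(a) - trace(b^2 a) = x*y^2 - y*z - x
trace(b^2 a^-2) = trace(b^2 a^-1) * trace(a) - trace(b^2) = x^2*y^2 - x*y*z - x^2 - y^2 + 2
trace(b a b^2) = trace(b) * trace(b a b) - trace(b a) = y^2*z - x*y - z
trace(a b a b) = trace(b a) * trace(b a) - trace(1)   [split at repeated b] = z^2 - 2
trace(a b a) = trace(a) * trace(b a) - trace(b) = x*z - y
trace(a b a b^2) = trace(b) * trace(a b a b) - trace(a b a) = y*z^2 - x*z - y
trace(b a b a b^2) = trace(b) * trace(a b a b^2) - trace(a b a b) = y^2*z^2 - x*y*z - y^2 - z^2 + 2
trace(a b a b a b) = trace(a b a b) * trace(a b) - trace(b a)   [split at repeated a] = z^3 - 3*z
trace(a b a b a) = trace(a) * trace(b a b a) - trace(b a b) = x*z^2 - y*z - x
trace(b a b a b^2 a) = trace(b) * trace(a b a b a b) - trace(a b a b a) = y*z^3 - x*z^2 - 2*y*z + x
trace(a b a b^2 a^-1 b) = trace(b a b a b^2) * trace(a) - trace(b a b a b^2 a) = x*y^2*z^2 - x^2*y*z - y*z^3 - x*y^2 + 2*y*z + x
trace(a^-1 b^-1 a b a b^2) = trace(a b a b^2 a^-1) * trace(b) - trace(a b a b^2 a^-1 b) = -x*y^2*z^2 + x^2*y*z + y^3*z + y*z^3 - 3*y*z - x
trace(b^-1 a b a b^2 a^-2) = trace(a^-1 b^-1 a b a b^2) * trace(a) - trace(a^-1 b^-1 a b a b^2 a) = -x^2*y^2*z^2 + x^3*y*z + x*y^3*z + x*y*z^3 - 3*x*y*z - x^2 - z^2 + 2
trace(b a b^2 a^-3 b^-1 a) = trace(b^-1 a b a b^2 a^-2) * trace(a) - trace(b^-1 a b a b^2 a^-1) = -x^3*y^2*z^2 + x^4*y*z + x^2*y^3*z + x^2*y*z^3 + x*y^2*z^2 - 4*x^2*y*z - y^3*z - y*z^3 - x^3 - x*z^2 + 3*y*z + 3*x
trace(a^-1 b^-1 a^-1 b a b^2 a^-2) = trace(b a b^2 a^-3 b^-1) * trace(a) - trace(b a b^2 a^-3 b^-1 a) = x^3*y^2*z^2 - x^4*y*z - x^2*y^3*z - x^2*y*z^3 + x^3*y^2 - x*y^2*z^2 + 3*x^2*y*z + y^3*z + y*z^3 - x*y^2 + x*z^2 - 3*y*z - x
trace(a^-1 b a b^2) = trace(b a b^2) * trace(a) - trace(b a b^2 a) = x*y^2*z - x^2*y - y*z^2 + y
trace(a^-2 b a b^2) = trace(a^-1 b a b^2) * trace(a) - trace(a^-1 b a b^2 a) = x^2*y^2*z - x^3*y - x*y*z^2 - y^2*z + 2*x*y + z
trace(a^-1 b a b^2 a^-2) = trace(a^-2 b a b^2) * trace(a) - trace(a^-2 b a b^2 a) = x^3*y^2*z - x^4*y - x^2*y*z^2 - 2*x*y^2*z + 3*x^2*y + y*z^2 + x*z - y
trace(b a b^3) = trace(b) * trace(a b^3) - trace(a b^2) = y^3*z - x*y^2 - 2*y*z + x
trace(b a^-1 b a b^2) = trace(b a b^3) * trace(a) - trace(b a b^3 a) = x*y^3*z - x^2*y^2 - y^2*z^2 - x*y*z + x^2 + y^2 + z^2 - 2
trace(a b^2 a) = trace(a) * trace(b^2 a) - trace(b^2) = x*y*z - x^2 - y^2 + 2
trace(b a b^2 a b) = trace(b) * trace(a b^2 a b) - trace(a b^2 a) = y^2*z^2 - 2*x*y*z + x^2 - 2
trace(b a^-1 b a b^2 a) = trace(b a b^2 a b) * trace(a) - trace(b a b^2 a b a) = x*y^2*z^2 - 2*x^2*y*z - y*z^3 + x^3 + x*z^2 + 2*y*z - 3*x
trace(a^-1 b a^-1 b a b^2) = trace(b a^-1 b a b^2) * trace(a) - trace(b a^-1 b a b^2 a) = x^2*y^3*z - x^3*y^2 - 2*x*y^2*z^2 + x^2*y*z + y*z^3 + x*y^2 - 2*y*z + x
trace(a^-1 b a b^2 a^-2 b) = trace(a^-1 b a^-1 b a b^2) * trace(a) - trace(a^-1 b a^-1 b a b^2 a) = x^3*y^3*z - x^4*y^2 - 2*x^2*y^2*z^2 + x^3*y*z - x*y^3*z + x*y*z^3 + 2*x^2*y^2 + y^2*z^2 - x*y*z - y^2 - z^2 + 2
trace(a^-1 b^-1 a^-1 b a b^2 a^-1) = trace(a^-1 b a b^2 a^-2) * trace(b) - trace(a^-1 b a b^2 a^-2 b) = x^2*y^2*z^2 - x^3*y*z - x*y^3*z - x*y*z^3 + x^2*y^2 + 2*x*y*z + z^2 - 2
trace(b^-1 a^-1 b a b^2 a^-4) = trace(a^-1 b^-1 a^-1 b a b^2 a^-2) * trace(a) - trace(a^-1 b^-1 a^-1 b a b^2 a^-1) = x^4*y^2*z^2 - x^5*y*z - x^3*y^3*z - x^3*y*z^3 + x^4*y^2 - 2*x^2*y^2*z^2 + 4*x^3*y*z + 2*x*y^3*z + 2*x*y*z^3 - 2*x^2*y^2 + x^2*z^2 - 5*x*y*z - x^2 - z^2 + 2
trace(b a b^2 a^-4) = trace(a^-1 b a b^2 a^-2) * trace(a) - trace(a^-1 b a b^2 a^-1) = x^4*y^2*z - x^5*y - x^3*y*z^2 - 3*x^2*y^2*z + 4*x^3*y + 2*x*y*z^2 + x^2*z + y^2*z - 3*x*y - z
trace(a^-1 b a b^2 a^-4) = trace(b a b^2 a^-4) * trace(a) - trace(b a b^2 a^-3) = x^5*y^2*z - x^6*y - x^4*y*z^2 - 4*x^3*y^2*z + 5*x^4*y + 3*x^2*y*z^2 + x^3*z + 3*x*y^2*z - 6*x^2*y - y*z^2 - 2*x*z + y
trace(a b^2 a^-4 b^-2 a^-1 b) = trace(b^-1 a^-1 b a b^2 a^-4) * trace(b) - trace(b^-1 a^-1 b a b^2 a^-4 b) = x^4*y^3*z^2 - 2*x^5*y^2*z - x^3*y^4*z - x^3*y^2*z^3 + x^6*y + x^4*y^3 + x^4*y*z^2 - 2*x^2*y^3*z^2 + 8*x^3*y^2*z + 2*x*y^4*z + 2*x*y^2*z^3 - 5*x^4*y - 2*x^2*y^3 - 2*x^2*y*z^2 - x^3*z - 8*x*y^2*z + 5*x^2*y + 2*x*z + y
trace(b^2 a^-4 b^-2 a^-1 b^-1 a) = trace(a b^2 a^-4 b^-2 a^-1) * trace(b) - trace(a b^2 a^-4 b^-2 a^-1 b) = -x^4*y^3*z^2 + 2*x^5*y^2*z + x^3*y^4*z + x^3*y^2*z^3 - x^6*y - x^4*y^3 - x^4*y*z^2 + 2*x^2*y^3*z^2 - 8*x^3*y^2*z - 2*x*y^4*z - 2*x*y^2*z^3 + 6*x^4*y + 2*x^2*y^3 + 2*x^2*y*z^2 + x^3*z + 8*x*y^2*z - 9*x^2*y - 2*x*z + y

-x^4*y^3*z^2 + 2*x^5*y^2*z + x^3*y^4*z + x^3*y^2*z^3 - x^6*y - x^4*y^3 - x^4*y*z^2 + 2*x^2*y^3*z^2 - 8*x^3*y^2*z - 2*x*y^4*z - 2*x*y^2*z^3 + 6*x^4*y + 2*x^2*y^3 + 2*x^2*y*z^2 + x^3*z + 8*x*y^2*z - 9*x^2*y - 2*x*z + y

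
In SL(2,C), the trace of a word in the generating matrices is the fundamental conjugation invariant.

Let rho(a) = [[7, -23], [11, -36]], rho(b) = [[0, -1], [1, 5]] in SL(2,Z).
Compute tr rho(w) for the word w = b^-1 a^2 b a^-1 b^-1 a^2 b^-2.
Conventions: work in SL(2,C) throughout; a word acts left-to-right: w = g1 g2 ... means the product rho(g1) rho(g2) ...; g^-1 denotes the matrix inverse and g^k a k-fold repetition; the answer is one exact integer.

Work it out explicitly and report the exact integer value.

rho(b^-1) = [[5, 1], [-1, 0]]
... * rho(a) = [[7, -23], [11, -36]]  ->  [[46, -151], [-7, 23]]
... * rho(a) = [[7, -23], [11, -36]]  ->  [[-1339, 4378], [204, -667]]
... * rho(b) = [[0, -1], [1, 5]]  ->  [[4378, 23229], [-667, -3539]]
... * rho(a^-1) = [[-36, 23], [-11, 7]]  ->  [[-413127, 263297], [62941, -40114]]
... * rho(b^-1) = [[5, 1], [-1, 0]]  ->  [[-2328932, -413127], [354819, 62941]]
... * rho(a) = [[7, -23], [11, -36]]  ->  [[-20846921, 68438008], [3176084, -10426713]]
... * rho(a) = [[7, -23], [11, -36]]  ->  [[606889641, -1984289105], [-92461255, 302311736]]
... * rho(b^-1) = [[5, 1], [-1, 0]]  ->  [[5018737310, 606889641], [-764618011, -92461255]]
... * rho(b^-1) = [[5, 1], [-1, 0]]  ->  [[24486796909, 5018737310], [-3730628800, -764618011]]
tr = 24486796909 + -764618011 = 23722178898

23722178898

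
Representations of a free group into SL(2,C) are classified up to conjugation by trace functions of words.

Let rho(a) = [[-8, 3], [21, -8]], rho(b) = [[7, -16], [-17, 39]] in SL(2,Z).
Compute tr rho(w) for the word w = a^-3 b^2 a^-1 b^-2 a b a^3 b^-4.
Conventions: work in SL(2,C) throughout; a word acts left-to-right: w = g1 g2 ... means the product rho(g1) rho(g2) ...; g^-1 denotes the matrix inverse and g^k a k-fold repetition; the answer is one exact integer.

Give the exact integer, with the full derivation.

3739079288368779122860

rho(a^-1) = [[-8, -3], [-21, -8]]
... * rho(a^-1) = [[-8, -3], [-21, -8]]  ->  [[127, 48], [336, 127]]
... * rho(a^-1) = [[-8, -3], [-21, -8]]  ->  [[-2024, -765], [-5355, -2024]]
... * rho(b) = [[7, -16], [-17, 39]]  ->  [[-1163, 2549], [-3077, 6744]]
... * rho(b) = [[7, -16], [-17, 39]]  ->  [[-51474, 118019], [-136187, 312248]]
... * rho(a^-1) = [[-8, -3], [-21, -8]]  ->  [[-2066607, -789730], [-5467712, -2089423]]
... * rho(b^-1) = [[39, 16], [17, 7]]  ->  [[-94023083, -38593822], [-248760959, -102109353]]
... * rho(b^-1) = [[39, 16], [17, 7]]  ->  [[-4322995211, -1774526082], [-11437536402, -4694940815]]
... * rho(a) = [[-8, 3], [21, -8]]  ->  [[-2681086034, 1227223023], [-7093465899, 3246917314]]
... * rho(b) = [[7, -16], [-17, 39]]  ->  [[-39630393629, 90759074441], [-104851855631, 240125229630]]
... * rho(a) = [[-8, 3], [21, -8]]  ->  [[2222983712293, -844963776415], [5881444667278, -2235557403933]]
... * rho(a) = [[-8, 3], [21, -8]]  ->  [[-35528109003059, 13428661348199], [-93998262820817, 35528793233298]]
... * rho(a) = [[-8, 3], [21, -8]]  ->  [[566226760336651, -214013617794769], [1498090760465794, -566225134328835]]
... * rho(b^-1) = [[39, 16], [17, 7]]  ->  [[18444612150618316, 7561532840823033], [48799712374575771, 20005876227150859]]
... * rho(b^-1) = [[39, 16], [17, 7]]  ->  [[847885932168105885, 348044524295654287], [2243288678470019672, 920836531583268349]]
... * rho(b^-1) = [[39, 16], [17, 7]]  ->  [[38984308267582252394, 16002486584759274169], [103142479497246329141, 42338474576603193195]]
... * rho(b^-1) = [[39, 16], [17, 7]]  ->  [[1792430294376615504239, 735766338374630957487], [4742310768194861120814, 1946648993992163618621]]
tr = 1792430294376615504239 + 1946648993992163618621 = 3739079288368779122860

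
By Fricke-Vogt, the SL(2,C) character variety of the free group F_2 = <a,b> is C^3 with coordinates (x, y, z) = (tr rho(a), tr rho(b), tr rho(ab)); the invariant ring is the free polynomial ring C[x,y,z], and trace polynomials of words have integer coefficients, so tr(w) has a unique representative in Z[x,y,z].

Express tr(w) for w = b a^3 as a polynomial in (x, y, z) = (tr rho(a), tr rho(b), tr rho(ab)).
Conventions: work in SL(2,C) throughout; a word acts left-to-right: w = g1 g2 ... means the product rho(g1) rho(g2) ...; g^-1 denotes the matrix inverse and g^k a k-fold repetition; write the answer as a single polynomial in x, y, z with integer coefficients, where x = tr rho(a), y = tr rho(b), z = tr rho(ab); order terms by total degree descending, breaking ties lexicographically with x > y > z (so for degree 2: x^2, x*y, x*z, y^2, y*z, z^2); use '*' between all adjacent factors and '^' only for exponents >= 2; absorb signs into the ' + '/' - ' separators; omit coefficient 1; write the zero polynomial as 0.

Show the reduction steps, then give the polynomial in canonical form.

use: tr(a b a) = tr(a) * tr(b a) - tr(b) = x*z - y
use: tr(b a^3) = tr(a) * tr(a b a) - tr(a b) = x^2*z - x*y - z

x^2*z - x*y - z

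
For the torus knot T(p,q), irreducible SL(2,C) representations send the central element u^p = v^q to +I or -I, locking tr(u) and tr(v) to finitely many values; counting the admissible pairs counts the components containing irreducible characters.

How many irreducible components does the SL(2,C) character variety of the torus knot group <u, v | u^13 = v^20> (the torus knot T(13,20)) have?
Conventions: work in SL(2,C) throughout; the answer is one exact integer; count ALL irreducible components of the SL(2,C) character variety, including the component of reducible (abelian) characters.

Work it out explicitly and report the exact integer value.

115

Gamma = < u, v | u^13 = v^20 > (torus knot T(13,20)); the central element u^13 = v^20 acts as +I or -I in any irreducible SL(2,C) representation.
This locks tr(u) to 2*cos(pi*alpha/13), alpha in 1..12, and tr(v) to 2*cos(pi*beta/20), beta in 1..19, on each component of irreducible characters.
The two central values (-1)^alpha I and (-1)^beta I must be the same matrix, so alpha and beta share a parity.
Counting: 6 odd alphas x 10 odd betas + 6 even alphas x 9 even betas = 60 + 54 = 114.
That is 114 components of irreducible characters, and with the reducible (abelian) component the total is 115.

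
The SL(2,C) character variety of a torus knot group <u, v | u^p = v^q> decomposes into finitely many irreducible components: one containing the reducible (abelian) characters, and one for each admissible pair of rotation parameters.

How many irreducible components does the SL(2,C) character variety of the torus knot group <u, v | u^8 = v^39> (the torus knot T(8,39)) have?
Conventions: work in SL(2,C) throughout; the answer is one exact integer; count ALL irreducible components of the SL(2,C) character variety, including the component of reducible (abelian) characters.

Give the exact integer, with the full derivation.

Gamma = < u, v | u^8 = v^39 > (torus knot T(8,39)); the central element u^8 = v^39 acts as +I or -I in any irreducible SL(2,C) representation.
So on each irreducible component the traces are pinned: tr(u) = 2*cos(pi*alpha/8) with 1 <= alpha <= 7, tr(v) = 2*cos(pi*beta/39) with 1 <= beta <= 38.
Consistency of u^8 = (-1)^alpha I with v^39 = (-1)^beta I forces alpha = beta (mod 2).
count pairs: odd alpha (4 choices) x odd beta (19), plus even alpha (3) x even beta (19): 4*19 + 3*19 = 133.
That is 133 components of irreducible characters, and with the reducible (abelian) component the total is 134.

134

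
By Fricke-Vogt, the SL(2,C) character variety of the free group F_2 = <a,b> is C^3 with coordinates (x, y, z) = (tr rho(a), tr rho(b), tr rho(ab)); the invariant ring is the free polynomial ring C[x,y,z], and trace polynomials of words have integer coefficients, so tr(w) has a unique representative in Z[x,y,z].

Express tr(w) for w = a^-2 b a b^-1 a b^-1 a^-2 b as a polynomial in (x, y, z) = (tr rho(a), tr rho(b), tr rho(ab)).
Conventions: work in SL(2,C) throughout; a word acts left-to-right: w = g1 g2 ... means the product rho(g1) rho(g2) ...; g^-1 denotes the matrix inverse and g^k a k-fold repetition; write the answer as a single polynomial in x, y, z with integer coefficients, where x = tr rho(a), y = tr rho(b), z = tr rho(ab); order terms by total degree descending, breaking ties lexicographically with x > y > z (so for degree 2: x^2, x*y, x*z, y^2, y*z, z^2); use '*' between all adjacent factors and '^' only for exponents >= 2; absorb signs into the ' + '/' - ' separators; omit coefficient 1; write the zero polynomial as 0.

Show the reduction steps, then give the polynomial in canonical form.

reduce: trace(a^-1 b) = trace(b) * trace(a) - trace(b a)  (eliminate a^-1) = x*y - z
trace(b^2 a) = trace(b) * trace(a b) - trace(a)  (reduce the b square) = y*z - x
trace(b^2) = trace(b) * trace(b) - trace(1)  (reduce the b square) = y^2 - 2
so trace(b a^2 b) = trace(a) * trace(b^2 a) - trace(b^2)  (reduce the a square) = x*y*z - x^2 - y^2 + 2
reduce: trace(b a^2) = trace(a) * trace(b a) - trace(b)  (reduce the a square) = x*z - y
reduce: trace(b a^2 b^2) = trace(b) * trace(b a^2 b) - trace(b a^2)  (reduce the b square) = x*y^2*z - x^2*y - y^3 - x*z + 3*y
trace(b a b a) = trace(b a) * trace(b a) - trace(1)  (split on b) = z^2 - 2
trace(a b a^2 b) = trace(a) * trace(b a b a) - trace(b a b)  (reduce the a square) = x*z^2 - y*z - x
trace(a b a^2) = trace(a) * trace(b a^2) - trace(b a)  (reduce the a square) = x^2*z - x*y - z
trace(b a^2 b^2 a) = trace(b) * trace(a b a^2 b) - trace(a b a^2)  (reduce the b square) = x*y*z^2 - x^2*z - y^2*z + z
reduce: trace(a b^2 a^-1 b a) = trace(b a^2 b^2) * trace(a) - trace(b a^2 b^2 a)  (eliminate a^-1) = x^2*y^2*z - x^3*y - x*y^3 - x*y*z^2 + y^2*z + 3*x*y - z
so trace(a b a b^2) = trace(b) * trace(a b a b) - trace(a b a)  (reduce the b square) = y*z^2 - x*z - y
so trace(b a b a b^2) = trace(b) * trace(a b a b^2) - trace(a b a b)  (reduce the b square) = y^2*z^2 - x*y*z - y^2 - z^2 + 2
reduce: trace(a b a b a b) = trace(a b a b) * trace(a b) - trace(b a)  (split on a) = z^3 - 3*z
reduce: trace(b a b a b^2 a) = trace(b) * trace(a b a b a b) - trace(a b a b a)  (reduce the b square) = y*z^3 - x*z^2 - 2*y*z + x
trace(a b^2 a^-1 b a b) = trace(b a b a b^2) * trace(a) - trace(b a b a b^2 a)  (eliminate a^-1) = x*y^2*z^2 - x^2*y*z - y*z^3 - x*y^2 + 2*y*z + x
so trace(b a^-1 b a b^-1 a b) = trace(a b^2 a^-1 b a) * trace(b) - trace(a b^2 a^-1 b a b)  (eliminate b^-1) = x^2*y^3*z - x^3*y^2 - x*y^4 - 2*x*y^2*z^2 + x^2*y*z + y^3*z + y*z^3 + 4*x*y^2 - 3*y*z - x
trace(a b a b^2 a) = trace(b) * trace(a^2 b a b) - trace(a^2 b a)  (reduce the b square) = x*y*z^2 - x^2*z - y^2*z + z
reduce: trace(b a b^-1 a b a b) = trace(a b a b^2 a) * trace(b) - trace(a b a b^2 a b)  (eliminate b^-1) = x*y^2*z^2 - x^2*y*z - y^3*z - y*z^3 + x*z^2 + 3*y*z - x
so trace(a b a b a b a) = trace(a) * trace(b a b a b a) - trace(b a b a b)  (reduce the a square) = x*z^3 - y*z^2 - 2*x*z + y
so trace(a b a b a b a b) = trace(b a) * trace(b a b a b a) - trace(b^-1 a^-1 b^-1 a^-1)  (split on b) = z^4 - 4*z^2 + 2
so trace(b a b^-1 a b a b a) = trace(a b a b a b a) * trace(b) - trace(a b a b a b a b)  (eliminate b^-1) = x*y*z^3 - y^2*z^2 - z^4 - 2*x*y*z + y^2 + 4*z^2 - 2
trace(b a^-1 b a b^-1 a b a) = trace(b a b^-1 a b a b) * trace(a) - trace(b a b^-1 a b a b a)  (eliminate a^-1) = x^2*y^2*z^2 - x^3*y*z - x*y^3*z - 2*x*y*z^3 + x^2*z^2 + y^2*z^2 + z^4 + 5*x*y*z - x^2 - y^2 - 4*z^2 + 2
trace(a^-1 b a b^-1 a b a^-1 b) = trace(b a^-1 b a b^-1 a b) * trace(a) - trace(b a^-1 b a b^-1 a b a)  (eliminate a^-1) = x^3*y^3*z - x^4*y^2 - x^2*y^4 - 3*x^2*y^2*z^2 + 2*x^3*y*z + 2*x*y^3*z + 3*x*y*z^3 + 4*x^2*y^2 - x^2*z^2 - y^2*z^2 - z^4 - 8*x*y*z + y^2 + 4*z^2 - 2
trace(a b a^-1 b^2 a) = trace(b^2 a^2 b) * trace(a) - trace(b^2 a^2 b a)  (eliminate a^-1) = x^2*y^2*z - x^3*y - x*y^3 - x*y*z^2 + y^2*z + 3*x*y - z
so trace(a b a^-1 b^2 a b) = trace(b^2 a b a b) * trace(a) - trace(b^2 a b a b a)  (eliminate a^-1) = x*y^2*z^2 - x^2*y*z - y*z^3 - x*y^2 + 2*y*z + x
so trace(b a b^-1 a b a^-1 b) = trace(a b a^-1 b^2 a) * trace(b) - trace(a b a^-1 b^2 a b)  (eliminate b^-1) = x^2*y^3*z - x^3*y^2 - x*y^4 - 2*x*y^2*z^2 + x^2*y*z + y^3*z + y*z^3 + 4*x*y^2 - 3*y*z - x
trace(a^-1 b a^-2 b a b^-1 a b) = trace(a^-1 b a b^-1 a b a^-1 b) * trace(a) - trace(a^-1 b a b^-1 a b a^-1 b a)  (eliminate a^-1) = x^4*y^3*z - x^5*y^2 - x^3*y^4 - 3*x^3*y^2*z^2 + 2*x^4*y*z + x^2*y^3*z + 3*x^2*y*z^3 + 5*x^3*y^2 - x^3*z^2 + x*y^4 + x*y^2*z^2 - x*z^4 - 9*x^2*y*z - y^3*z - y*z^3 - 3*x*y^2 + 4*x*z^2 + 3*y*z - x
reduce: trace(b a^-2 b a b^-1 a b^-1 a^-1) = trace(a^-1 b a^-2 b a b^-1 a) * trace(b) - trace(a^-1 b a^-2 b a b^-1 a b)  (eliminate b^-1) = -x^4*y^3*z + x^5*y^2 + x^3*y^4 + 3*x^3*y^2*z^2 - 2*x^4*y*z - x^2*y^3*z - 3*x^2*y*z^3 - 5*x^3*y^2 + x^3*z^2 - x*y^4 - x*y^2*z^2 + x*z^4 + 9*x^2*y*z + y^3*z + y*z^3 + 4*x*y^2 - 4*x*z^2 - 4*y*z + x
trace(b a b^-1 a) = trace(a b a) * trace(b) - trace(a b a b)  (eliminate b^-1) = x*y*z - y^2 - z^2 + 2
reduce: trace(a^-1 b a b^-1) = trace(b a b^-1) * trace(a) - trace(b a b^-1 a)  (eliminate a^-1) = -x*y*z + x^2 + y^2 + z^2 - 2
so trace(a^-2 b a b^-1 a b^-1 a^-2 b) = trace(b a^-2 b a b^-1 a b^-1 a^-1) * trace(a) - trace(b a^-2 b a b^-1 a b^-1)  (eliminate a^-1) = -x^5*y^3*z + x^6*y^2 + x^4*y^4 + 3*x^4*y^2*z^2 - 2*x^5*y*z - x^3*y^3*z - 3*x^3*y*z^3 - 5*x^4*y^2 + x^4*z^2 - x^2*y^4 - x^2*y^2*z^2 + x^2*z^4 + 9*x^3*y*z + x*y^3*z + x*y*z^3 + 4*x^2*y^2 - 4*x^2*z^2 - 3*x*y*z - y^2 - z^2 + 2

-x^5*y^3*z + x^6*y^2 + x^4*y^4 + 3*x^4*y^2*z^2 - 2*x^5*y*z - x^3*y^3*z - 3*x^3*y*z^3 - 5*x^4*y^2 + x^4*z^2 - x^2*y^4 - x^2*y^2*z^2 + x^2*z^4 + 9*x^3*y*z + x*y^3*z + x*y*z^3 + 4*x^2*y^2 - 4*x^2*z^2 - 3*x*y*z - y^2 - z^2 + 2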